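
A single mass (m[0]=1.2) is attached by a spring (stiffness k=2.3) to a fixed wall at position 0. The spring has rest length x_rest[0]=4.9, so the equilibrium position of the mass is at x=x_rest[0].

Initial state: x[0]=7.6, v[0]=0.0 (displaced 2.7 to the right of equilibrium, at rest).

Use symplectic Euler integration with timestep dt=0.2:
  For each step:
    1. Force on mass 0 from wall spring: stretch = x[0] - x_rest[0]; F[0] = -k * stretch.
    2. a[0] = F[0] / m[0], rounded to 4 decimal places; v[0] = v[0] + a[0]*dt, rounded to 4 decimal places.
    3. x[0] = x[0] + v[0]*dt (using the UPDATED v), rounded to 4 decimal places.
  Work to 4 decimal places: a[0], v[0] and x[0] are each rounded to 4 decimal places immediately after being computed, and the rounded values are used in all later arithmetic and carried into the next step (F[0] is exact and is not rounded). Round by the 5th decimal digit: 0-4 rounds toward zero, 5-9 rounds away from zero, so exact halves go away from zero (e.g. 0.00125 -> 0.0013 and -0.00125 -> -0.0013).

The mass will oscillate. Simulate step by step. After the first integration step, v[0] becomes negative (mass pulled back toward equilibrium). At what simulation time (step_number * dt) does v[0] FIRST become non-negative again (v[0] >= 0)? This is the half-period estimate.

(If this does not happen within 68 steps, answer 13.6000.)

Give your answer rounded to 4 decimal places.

Step 0: x=[7.6000] v=[0.0000]
Step 1: x=[7.3930] v=[-1.0350]
Step 2: x=[6.9949] v=[-1.9907]
Step 3: x=[6.4362] v=[-2.7937]
Step 4: x=[5.7597] v=[-3.3826]
Step 5: x=[5.0173] v=[-3.7122]
Step 6: x=[4.2659] v=[-3.7572]
Step 7: x=[3.5631] v=[-3.5141]
Step 8: x=[2.9628] v=[-3.0016]
Step 9: x=[2.5110] v=[-2.2590]
Step 10: x=[2.2424] v=[-1.3432]
Step 11: x=[2.1775] v=[-0.3245]
Step 12: x=[2.3213] v=[0.7191]
First v>=0 after going negative at step 12, time=2.4000

Answer: 2.4000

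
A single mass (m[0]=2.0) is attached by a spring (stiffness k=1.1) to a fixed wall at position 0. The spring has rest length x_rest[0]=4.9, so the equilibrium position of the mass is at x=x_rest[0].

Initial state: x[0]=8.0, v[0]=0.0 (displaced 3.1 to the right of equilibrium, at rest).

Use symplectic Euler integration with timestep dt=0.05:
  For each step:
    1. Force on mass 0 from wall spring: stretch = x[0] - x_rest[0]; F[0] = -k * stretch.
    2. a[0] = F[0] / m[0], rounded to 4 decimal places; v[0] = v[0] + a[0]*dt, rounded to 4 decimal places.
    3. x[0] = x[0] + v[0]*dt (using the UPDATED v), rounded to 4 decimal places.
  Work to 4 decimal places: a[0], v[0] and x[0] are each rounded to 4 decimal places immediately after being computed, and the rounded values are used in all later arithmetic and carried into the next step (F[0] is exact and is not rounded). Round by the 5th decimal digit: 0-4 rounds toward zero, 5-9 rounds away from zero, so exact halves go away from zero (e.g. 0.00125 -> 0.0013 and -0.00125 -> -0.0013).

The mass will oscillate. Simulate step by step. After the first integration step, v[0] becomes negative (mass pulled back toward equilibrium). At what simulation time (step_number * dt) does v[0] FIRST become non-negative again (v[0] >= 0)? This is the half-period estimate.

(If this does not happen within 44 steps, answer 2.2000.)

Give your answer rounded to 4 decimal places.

Step 0: x=[8.0000] v=[0.0000]
Step 1: x=[7.9957] v=[-0.0853]
Step 2: x=[7.9872] v=[-0.1704]
Step 3: x=[7.9744] v=[-0.2553]
Step 4: x=[7.9574] v=[-0.3398]
Step 5: x=[7.9362] v=[-0.4239]
Step 6: x=[7.9108] v=[-0.5074]
Step 7: x=[7.8813] v=[-0.5902]
Step 8: x=[7.8477] v=[-0.6722]
Step 9: x=[7.8100] v=[-0.7533]
Step 10: x=[7.7683] v=[-0.8333]
Step 11: x=[7.7227] v=[-0.9122]
Step 12: x=[7.6732] v=[-0.9898]
Step 13: x=[7.6199] v=[-1.0661]
Step 14: x=[7.5629] v=[-1.1409]
Step 15: x=[7.5022] v=[-1.2141]
Step 16: x=[7.4379] v=[-1.2857]
Step 17: x=[7.3701] v=[-1.3555]
Step 18: x=[7.2989] v=[-1.4234]
Step 19: x=[7.2244] v=[-1.4894]
Step 20: x=[7.1467] v=[-1.5533]
Step 21: x=[7.0659] v=[-1.6151]
Step 22: x=[6.9822] v=[-1.6747]
Step 23: x=[6.8956] v=[-1.7320]
Step 24: x=[6.8063] v=[-1.7869]
Step 25: x=[6.7143] v=[-1.8393]
Step 26: x=[6.6198] v=[-1.8892]
Step 27: x=[6.5230] v=[-1.9365]
Step 28: x=[6.4239] v=[-1.9811]
Step 29: x=[6.3228] v=[-2.0230]
Step 30: x=[6.2197] v=[-2.0621]
Step 31: x=[6.1148] v=[-2.0984]
Step 32: x=[6.0082] v=[-2.1318]
Step 33: x=[5.9001] v=[-2.1623]
Step 34: x=[5.7906] v=[-2.1898]
Step 35: x=[5.6799] v=[-2.2143]
Step 36: x=[5.5681] v=[-2.2357]
Step 37: x=[5.4554] v=[-2.2541]
Step 38: x=[5.3419] v=[-2.2694]
Step 39: x=[5.2278] v=[-2.2816]
Step 40: x=[5.1133] v=[-2.2906]
Step 41: x=[4.9985] v=[-2.2965]
Step 42: x=[4.8835] v=[-2.2992]
Step 43: x=[4.7686] v=[-2.2987]
Step 44: x=[4.6538] v=[-2.2951]
v[0] did not become non-negative within 44 steps; using fallback time=2.2000

Answer: 2.2000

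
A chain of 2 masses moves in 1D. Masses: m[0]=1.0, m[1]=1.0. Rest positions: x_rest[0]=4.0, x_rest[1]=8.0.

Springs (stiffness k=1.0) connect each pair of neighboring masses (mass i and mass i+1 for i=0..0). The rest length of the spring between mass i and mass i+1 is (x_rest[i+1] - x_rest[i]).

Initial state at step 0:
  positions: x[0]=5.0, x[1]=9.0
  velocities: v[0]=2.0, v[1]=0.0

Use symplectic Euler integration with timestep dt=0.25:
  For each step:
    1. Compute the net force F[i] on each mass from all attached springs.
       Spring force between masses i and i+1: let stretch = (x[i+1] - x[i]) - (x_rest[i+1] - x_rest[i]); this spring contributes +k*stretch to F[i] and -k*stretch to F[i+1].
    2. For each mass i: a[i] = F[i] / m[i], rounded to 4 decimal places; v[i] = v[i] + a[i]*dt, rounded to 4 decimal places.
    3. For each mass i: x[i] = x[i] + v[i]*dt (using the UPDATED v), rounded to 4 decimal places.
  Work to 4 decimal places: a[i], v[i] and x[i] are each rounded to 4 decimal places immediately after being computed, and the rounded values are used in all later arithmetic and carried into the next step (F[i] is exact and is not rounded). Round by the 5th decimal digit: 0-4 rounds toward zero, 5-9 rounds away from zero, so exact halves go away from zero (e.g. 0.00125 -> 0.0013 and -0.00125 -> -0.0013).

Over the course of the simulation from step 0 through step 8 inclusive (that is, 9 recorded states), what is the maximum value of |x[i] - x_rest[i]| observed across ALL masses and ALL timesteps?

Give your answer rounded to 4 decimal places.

Answer: 3.2115

Derivation:
Step 0: x=[5.0000 9.0000] v=[2.0000 0.0000]
Step 1: x=[5.5000 9.0000] v=[2.0000 0.0000]
Step 2: x=[5.9688 9.0313] v=[1.8750 0.1250]
Step 3: x=[6.3790 9.1212] v=[1.6406 0.3594]
Step 4: x=[6.7106 9.2897] v=[1.3262 0.6739]
Step 5: x=[6.9534 9.5470] v=[0.9710 1.0291]
Step 6: x=[7.1083 9.8922] v=[0.6194 1.3807]
Step 7: x=[7.1872 10.3134] v=[0.3154 1.6847]
Step 8: x=[7.2115 10.7892] v=[0.0970 1.9032]
Max displacement = 3.2115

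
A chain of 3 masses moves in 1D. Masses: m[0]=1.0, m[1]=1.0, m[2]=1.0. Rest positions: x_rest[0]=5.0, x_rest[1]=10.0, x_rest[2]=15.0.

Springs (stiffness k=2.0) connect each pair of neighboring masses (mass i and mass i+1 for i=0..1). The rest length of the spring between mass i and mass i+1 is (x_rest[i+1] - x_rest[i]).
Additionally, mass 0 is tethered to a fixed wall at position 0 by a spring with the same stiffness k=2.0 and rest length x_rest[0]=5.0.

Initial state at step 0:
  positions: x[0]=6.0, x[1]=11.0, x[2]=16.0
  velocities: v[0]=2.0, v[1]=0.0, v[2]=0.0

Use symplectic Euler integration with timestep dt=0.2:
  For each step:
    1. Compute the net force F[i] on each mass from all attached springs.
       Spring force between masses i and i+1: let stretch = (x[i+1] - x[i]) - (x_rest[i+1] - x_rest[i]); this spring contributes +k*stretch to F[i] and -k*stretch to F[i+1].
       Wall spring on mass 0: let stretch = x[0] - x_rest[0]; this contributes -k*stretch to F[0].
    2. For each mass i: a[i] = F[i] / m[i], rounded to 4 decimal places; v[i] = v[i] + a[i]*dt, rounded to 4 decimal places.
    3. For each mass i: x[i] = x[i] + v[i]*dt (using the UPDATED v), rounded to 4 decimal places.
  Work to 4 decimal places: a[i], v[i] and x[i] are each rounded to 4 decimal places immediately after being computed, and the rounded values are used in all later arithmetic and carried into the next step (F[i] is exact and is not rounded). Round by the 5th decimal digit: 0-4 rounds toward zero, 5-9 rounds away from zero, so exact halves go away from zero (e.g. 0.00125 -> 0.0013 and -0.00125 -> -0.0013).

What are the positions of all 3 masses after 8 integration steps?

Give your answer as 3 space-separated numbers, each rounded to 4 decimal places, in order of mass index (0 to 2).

Step 0: x=[6.0000 11.0000 16.0000] v=[2.0000 0.0000 0.0000]
Step 1: x=[6.3200 11.0000 16.0000] v=[1.6000 0.0000 0.0000]
Step 2: x=[6.5088 11.0256 16.0000] v=[0.9440 0.1280 0.0000]
Step 3: x=[6.5382 11.0878 16.0020] v=[0.1472 0.3110 0.0102]
Step 4: x=[6.4086 11.1792 16.0109] v=[-0.6482 0.4568 0.0445]
Step 5: x=[6.1479 11.2754 16.0333] v=[-1.3034 0.4812 0.1118]
Step 6: x=[5.8056 11.3421 16.0750] v=[-1.7116 0.3334 0.2086]
Step 7: x=[5.4418 11.3445 16.1381] v=[-1.8192 0.0120 0.3154]
Step 8: x=[5.1148 11.2582 16.2177] v=[-1.6348 -0.4316 0.3980]

Answer: 5.1148 11.2582 16.2177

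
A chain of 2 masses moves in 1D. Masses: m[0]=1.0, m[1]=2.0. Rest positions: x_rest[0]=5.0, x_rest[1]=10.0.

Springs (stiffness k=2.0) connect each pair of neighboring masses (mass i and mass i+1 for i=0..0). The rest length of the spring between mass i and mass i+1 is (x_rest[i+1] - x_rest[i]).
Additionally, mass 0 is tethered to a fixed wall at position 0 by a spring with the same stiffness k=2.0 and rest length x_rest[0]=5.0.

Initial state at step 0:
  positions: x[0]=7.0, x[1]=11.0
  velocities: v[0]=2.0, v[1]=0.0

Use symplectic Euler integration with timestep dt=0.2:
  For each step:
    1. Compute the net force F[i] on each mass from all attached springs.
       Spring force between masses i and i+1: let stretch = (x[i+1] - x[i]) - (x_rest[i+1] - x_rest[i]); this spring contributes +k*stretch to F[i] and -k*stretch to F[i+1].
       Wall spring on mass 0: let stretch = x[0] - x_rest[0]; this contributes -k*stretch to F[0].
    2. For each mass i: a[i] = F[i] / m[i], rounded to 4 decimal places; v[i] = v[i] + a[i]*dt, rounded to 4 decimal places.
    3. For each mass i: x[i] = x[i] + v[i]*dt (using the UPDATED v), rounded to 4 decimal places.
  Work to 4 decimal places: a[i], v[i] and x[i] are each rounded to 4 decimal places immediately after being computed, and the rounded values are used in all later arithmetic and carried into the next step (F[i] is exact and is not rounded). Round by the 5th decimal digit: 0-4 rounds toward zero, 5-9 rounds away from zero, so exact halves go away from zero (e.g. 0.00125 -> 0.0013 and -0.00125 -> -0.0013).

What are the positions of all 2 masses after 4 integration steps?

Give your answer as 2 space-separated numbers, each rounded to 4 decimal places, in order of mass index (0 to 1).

Answer: 6.1996 11.3878

Derivation:
Step 0: x=[7.0000 11.0000] v=[2.0000 0.0000]
Step 1: x=[7.1600 11.0400] v=[0.8000 0.2000]
Step 2: x=[7.0576 11.1248] v=[-0.5120 0.4240]
Step 3: x=[6.7160 11.2469] v=[-1.7082 0.6106]
Step 4: x=[6.1996 11.3878] v=[-2.5822 0.7044]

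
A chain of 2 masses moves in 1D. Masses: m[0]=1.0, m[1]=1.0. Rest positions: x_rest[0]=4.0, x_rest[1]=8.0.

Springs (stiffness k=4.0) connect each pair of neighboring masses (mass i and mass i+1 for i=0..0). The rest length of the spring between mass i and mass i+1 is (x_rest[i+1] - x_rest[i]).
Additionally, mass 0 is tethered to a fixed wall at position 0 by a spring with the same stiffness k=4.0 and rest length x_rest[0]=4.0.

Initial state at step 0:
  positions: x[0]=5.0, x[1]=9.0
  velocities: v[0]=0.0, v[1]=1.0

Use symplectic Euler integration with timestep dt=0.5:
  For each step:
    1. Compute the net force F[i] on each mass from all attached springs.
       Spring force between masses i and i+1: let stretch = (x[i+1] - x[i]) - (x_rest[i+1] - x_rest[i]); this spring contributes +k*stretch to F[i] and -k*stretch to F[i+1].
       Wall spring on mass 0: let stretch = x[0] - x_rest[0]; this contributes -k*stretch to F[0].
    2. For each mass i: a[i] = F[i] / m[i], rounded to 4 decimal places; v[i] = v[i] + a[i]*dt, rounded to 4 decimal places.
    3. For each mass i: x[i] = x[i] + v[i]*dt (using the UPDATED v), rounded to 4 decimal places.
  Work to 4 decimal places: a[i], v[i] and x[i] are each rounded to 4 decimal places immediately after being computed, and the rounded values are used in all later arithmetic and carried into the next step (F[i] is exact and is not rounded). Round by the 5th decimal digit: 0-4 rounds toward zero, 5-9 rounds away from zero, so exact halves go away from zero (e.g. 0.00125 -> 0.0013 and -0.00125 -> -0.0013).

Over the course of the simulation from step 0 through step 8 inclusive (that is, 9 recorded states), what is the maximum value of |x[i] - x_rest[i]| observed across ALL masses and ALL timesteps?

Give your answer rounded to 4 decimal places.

Step 0: x=[5.0000 9.0000] v=[0.0000 1.0000]
Step 1: x=[4.0000 9.5000] v=[-2.0000 1.0000]
Step 2: x=[4.5000 8.5000] v=[1.0000 -2.0000]
Step 3: x=[4.5000 7.5000] v=[0.0000 -2.0000]
Step 4: x=[3.0000 7.5000] v=[-3.0000 0.0000]
Step 5: x=[3.0000 7.0000] v=[0.0000 -1.0000]
Step 6: x=[4.0000 6.5000] v=[2.0000 -1.0000]
Step 7: x=[3.5000 7.5000] v=[-1.0000 2.0000]
Step 8: x=[3.5000 8.5000] v=[0.0000 2.0000]
Max displacement = 1.5000

Answer: 1.5000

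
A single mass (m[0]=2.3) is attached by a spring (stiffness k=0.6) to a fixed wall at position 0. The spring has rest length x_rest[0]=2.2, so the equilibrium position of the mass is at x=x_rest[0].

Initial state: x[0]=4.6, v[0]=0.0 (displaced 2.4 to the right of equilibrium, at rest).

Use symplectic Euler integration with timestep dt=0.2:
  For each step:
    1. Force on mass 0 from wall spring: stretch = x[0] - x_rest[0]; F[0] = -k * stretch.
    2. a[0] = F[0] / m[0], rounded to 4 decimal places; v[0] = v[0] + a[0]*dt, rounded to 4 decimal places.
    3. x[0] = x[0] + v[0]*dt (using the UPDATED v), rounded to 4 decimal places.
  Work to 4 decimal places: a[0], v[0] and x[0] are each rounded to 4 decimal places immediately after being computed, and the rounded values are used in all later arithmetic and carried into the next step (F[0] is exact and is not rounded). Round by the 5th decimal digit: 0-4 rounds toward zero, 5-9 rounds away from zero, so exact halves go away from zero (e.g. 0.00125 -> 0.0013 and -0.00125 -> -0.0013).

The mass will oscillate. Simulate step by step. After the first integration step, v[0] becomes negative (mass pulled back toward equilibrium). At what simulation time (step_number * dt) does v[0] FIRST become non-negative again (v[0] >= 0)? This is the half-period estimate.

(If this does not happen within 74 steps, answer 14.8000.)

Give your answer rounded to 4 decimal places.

Step 0: x=[4.6000] v=[0.0000]
Step 1: x=[4.5750] v=[-0.1252]
Step 2: x=[4.5252] v=[-0.2491]
Step 3: x=[4.4511] v=[-0.3704]
Step 4: x=[4.3535] v=[-0.4878]
Step 5: x=[4.2335] v=[-0.6002]
Step 6: x=[4.0922] v=[-0.7063]
Step 7: x=[3.9312] v=[-0.8050]
Step 8: x=[3.7521] v=[-0.8953]
Step 9: x=[3.5568] v=[-0.9763]
Step 10: x=[3.3474] v=[-1.0471]
Step 11: x=[3.1260] v=[-1.1070]
Step 12: x=[2.8949] v=[-1.1553]
Step 13: x=[2.6566] v=[-1.1916]
Step 14: x=[2.4135] v=[-1.2154]
Step 15: x=[2.1682] v=[-1.2265]
Step 16: x=[1.9232] v=[-1.2248]
Step 17: x=[1.6811] v=[-1.2104]
Step 18: x=[1.4444] v=[-1.1833]
Step 19: x=[1.2156] v=[-1.1439]
Step 20: x=[0.9971] v=[-1.0925]
Step 21: x=[0.7912] v=[-1.0297]
Step 22: x=[0.6000] v=[-0.9562]
Step 23: x=[0.4255] v=[-0.8727]
Step 24: x=[0.2695] v=[-0.7801]
Step 25: x=[0.1336] v=[-0.6794]
Step 26: x=[0.0193] v=[-0.5716]
Step 27: x=[-0.0723] v=[-0.4578]
Step 28: x=[-0.1401] v=[-0.3392]
Step 29: x=[-0.1835] v=[-0.2171]
Step 30: x=[-0.2020] v=[-0.0927]
Step 31: x=[-0.1955] v=[0.0326]
First v>=0 after going negative at step 31, time=6.2000

Answer: 6.2000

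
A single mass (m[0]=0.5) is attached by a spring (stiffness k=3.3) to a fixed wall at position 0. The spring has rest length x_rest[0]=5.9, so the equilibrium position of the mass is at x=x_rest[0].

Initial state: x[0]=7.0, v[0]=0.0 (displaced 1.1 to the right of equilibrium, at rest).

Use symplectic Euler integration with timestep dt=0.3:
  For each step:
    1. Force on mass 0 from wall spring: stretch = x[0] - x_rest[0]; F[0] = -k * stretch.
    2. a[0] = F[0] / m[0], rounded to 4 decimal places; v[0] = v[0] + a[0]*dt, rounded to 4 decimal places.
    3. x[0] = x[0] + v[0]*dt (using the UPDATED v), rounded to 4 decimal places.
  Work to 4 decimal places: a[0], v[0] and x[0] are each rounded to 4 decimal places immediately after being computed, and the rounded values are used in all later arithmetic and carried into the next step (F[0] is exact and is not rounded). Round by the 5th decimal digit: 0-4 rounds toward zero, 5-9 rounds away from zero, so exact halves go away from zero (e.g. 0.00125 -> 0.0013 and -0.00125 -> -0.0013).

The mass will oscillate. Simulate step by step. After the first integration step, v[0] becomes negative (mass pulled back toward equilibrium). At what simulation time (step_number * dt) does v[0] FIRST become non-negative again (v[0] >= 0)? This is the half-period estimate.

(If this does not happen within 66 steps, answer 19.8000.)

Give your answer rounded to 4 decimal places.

Step 0: x=[7.0000] v=[0.0000]
Step 1: x=[6.3466] v=[-2.1780]
Step 2: x=[5.4279] v=[-3.0623]
Step 3: x=[4.7897] v=[-2.1275]
Step 4: x=[4.8110] v=[0.0709]
First v>=0 after going negative at step 4, time=1.2000

Answer: 1.2000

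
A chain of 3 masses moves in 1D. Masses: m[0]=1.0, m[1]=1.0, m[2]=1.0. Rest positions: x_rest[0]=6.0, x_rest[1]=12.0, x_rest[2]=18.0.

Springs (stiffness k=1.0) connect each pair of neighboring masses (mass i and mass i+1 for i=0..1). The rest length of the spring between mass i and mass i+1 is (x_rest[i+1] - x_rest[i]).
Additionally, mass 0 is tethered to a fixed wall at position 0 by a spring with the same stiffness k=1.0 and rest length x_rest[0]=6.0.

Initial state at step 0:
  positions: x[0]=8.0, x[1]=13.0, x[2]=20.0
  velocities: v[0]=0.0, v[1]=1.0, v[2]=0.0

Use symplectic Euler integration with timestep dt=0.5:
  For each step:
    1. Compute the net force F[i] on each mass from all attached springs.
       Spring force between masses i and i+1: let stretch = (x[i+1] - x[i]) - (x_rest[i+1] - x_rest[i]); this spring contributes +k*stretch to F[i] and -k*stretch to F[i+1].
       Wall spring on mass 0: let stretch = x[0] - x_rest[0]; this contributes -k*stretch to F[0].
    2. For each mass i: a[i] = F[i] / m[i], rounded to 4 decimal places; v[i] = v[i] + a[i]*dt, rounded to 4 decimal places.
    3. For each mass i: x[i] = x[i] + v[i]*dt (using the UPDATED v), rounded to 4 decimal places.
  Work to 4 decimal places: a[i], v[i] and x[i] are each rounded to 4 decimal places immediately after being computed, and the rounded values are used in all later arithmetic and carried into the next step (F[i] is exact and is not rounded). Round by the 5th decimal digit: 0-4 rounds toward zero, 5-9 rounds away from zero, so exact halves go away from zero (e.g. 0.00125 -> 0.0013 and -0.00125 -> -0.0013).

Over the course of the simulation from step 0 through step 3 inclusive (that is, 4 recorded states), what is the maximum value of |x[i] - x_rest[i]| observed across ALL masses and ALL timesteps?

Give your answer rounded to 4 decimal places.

Answer: 2.7500

Derivation:
Step 0: x=[8.0000 13.0000 20.0000] v=[0.0000 1.0000 0.0000]
Step 1: x=[7.2500 14.0000 19.7500] v=[-1.5000 2.0000 -0.5000]
Step 2: x=[6.3750 14.7500 19.5625] v=[-1.7500 1.5000 -0.3750]
Step 3: x=[6.0000 14.6094 19.6719] v=[-0.7500 -0.2813 0.2188]
Max displacement = 2.7500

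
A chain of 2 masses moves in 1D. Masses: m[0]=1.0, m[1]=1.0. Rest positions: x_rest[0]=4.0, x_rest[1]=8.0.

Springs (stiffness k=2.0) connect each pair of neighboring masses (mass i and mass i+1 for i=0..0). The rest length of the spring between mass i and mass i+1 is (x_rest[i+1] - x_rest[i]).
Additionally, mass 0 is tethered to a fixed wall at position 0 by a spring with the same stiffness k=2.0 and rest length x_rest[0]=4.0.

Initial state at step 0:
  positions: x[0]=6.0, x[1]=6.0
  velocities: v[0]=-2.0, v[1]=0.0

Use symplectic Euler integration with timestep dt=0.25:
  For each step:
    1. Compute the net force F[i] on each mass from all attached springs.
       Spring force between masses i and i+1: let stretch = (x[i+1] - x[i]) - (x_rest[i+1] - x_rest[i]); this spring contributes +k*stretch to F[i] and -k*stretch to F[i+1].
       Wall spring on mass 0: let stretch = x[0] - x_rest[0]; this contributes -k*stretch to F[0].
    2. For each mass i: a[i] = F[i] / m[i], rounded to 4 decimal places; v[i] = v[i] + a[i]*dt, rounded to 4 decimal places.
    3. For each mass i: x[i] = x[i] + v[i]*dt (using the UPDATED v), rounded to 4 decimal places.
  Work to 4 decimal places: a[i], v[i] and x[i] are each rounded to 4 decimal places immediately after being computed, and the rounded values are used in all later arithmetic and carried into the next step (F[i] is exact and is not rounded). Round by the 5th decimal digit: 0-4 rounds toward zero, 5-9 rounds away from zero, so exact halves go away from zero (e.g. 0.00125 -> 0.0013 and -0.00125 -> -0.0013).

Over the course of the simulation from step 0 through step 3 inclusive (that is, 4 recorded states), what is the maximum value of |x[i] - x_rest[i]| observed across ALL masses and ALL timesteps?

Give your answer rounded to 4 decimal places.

Answer: 2.3711

Derivation:
Step 0: x=[6.0000 6.0000] v=[-2.0000 0.0000]
Step 1: x=[4.7500 6.5000] v=[-5.0000 2.0000]
Step 2: x=[3.1250 7.2813] v=[-6.5000 3.1250]
Step 3: x=[1.6289 8.0430] v=[-5.9844 3.0469]
Max displacement = 2.3711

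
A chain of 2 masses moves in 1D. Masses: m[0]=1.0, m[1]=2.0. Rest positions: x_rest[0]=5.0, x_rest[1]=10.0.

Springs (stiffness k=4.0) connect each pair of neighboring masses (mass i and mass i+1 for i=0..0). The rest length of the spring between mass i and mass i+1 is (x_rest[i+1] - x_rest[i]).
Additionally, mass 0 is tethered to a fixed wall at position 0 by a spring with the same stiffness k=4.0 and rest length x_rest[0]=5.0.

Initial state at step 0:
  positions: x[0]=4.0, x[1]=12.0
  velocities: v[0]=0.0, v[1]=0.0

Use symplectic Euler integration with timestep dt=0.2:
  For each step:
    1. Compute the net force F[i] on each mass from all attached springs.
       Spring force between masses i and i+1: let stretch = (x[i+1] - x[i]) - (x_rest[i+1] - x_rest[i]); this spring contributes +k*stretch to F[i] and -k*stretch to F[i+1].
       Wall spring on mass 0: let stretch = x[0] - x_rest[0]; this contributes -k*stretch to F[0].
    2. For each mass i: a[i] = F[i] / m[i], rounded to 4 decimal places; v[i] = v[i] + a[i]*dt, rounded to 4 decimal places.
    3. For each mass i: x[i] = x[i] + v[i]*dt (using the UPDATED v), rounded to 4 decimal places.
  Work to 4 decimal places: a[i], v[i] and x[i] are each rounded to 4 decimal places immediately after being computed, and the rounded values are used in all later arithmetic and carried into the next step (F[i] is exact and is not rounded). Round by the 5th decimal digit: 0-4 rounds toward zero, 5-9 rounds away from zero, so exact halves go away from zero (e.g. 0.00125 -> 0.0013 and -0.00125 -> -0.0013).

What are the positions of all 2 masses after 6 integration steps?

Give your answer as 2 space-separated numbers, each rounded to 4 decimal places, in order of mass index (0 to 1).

Answer: 6.5621 10.1562

Derivation:
Step 0: x=[4.0000 12.0000] v=[0.0000 0.0000]
Step 1: x=[4.6400 11.7600] v=[3.2000 -1.2000]
Step 2: x=[5.6768 11.3504] v=[5.1840 -2.0480]
Step 3: x=[6.7131 10.8869] v=[5.1814 -2.3174]
Step 4: x=[7.3431 10.4895] v=[3.1500 -1.9869]
Step 5: x=[7.3016 10.2404] v=[-0.2074 -1.2455]
Step 6: x=[6.5621 10.1562] v=[-3.6976 -0.4210]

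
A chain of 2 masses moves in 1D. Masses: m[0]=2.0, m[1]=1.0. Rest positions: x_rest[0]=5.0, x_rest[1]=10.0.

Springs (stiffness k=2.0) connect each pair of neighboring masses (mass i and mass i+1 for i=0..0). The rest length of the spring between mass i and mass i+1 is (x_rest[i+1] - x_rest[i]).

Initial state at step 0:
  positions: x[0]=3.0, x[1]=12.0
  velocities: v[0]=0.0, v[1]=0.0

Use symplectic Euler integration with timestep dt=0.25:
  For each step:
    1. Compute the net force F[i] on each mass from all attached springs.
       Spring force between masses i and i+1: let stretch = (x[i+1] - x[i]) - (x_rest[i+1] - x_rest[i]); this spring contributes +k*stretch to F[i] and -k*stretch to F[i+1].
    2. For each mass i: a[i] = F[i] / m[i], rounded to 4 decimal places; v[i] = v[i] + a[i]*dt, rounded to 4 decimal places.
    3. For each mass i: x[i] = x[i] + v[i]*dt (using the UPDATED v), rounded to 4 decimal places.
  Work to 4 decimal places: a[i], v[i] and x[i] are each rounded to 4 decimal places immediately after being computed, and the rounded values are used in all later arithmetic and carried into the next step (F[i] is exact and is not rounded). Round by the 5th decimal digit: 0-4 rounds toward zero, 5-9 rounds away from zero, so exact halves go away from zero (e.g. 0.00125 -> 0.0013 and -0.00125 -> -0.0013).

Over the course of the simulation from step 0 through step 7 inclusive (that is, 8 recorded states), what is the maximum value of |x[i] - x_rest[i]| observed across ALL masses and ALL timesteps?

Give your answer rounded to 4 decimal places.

Step 0: x=[3.0000 12.0000] v=[0.0000 0.0000]
Step 1: x=[3.2500 11.5000] v=[1.0000 -2.0000]
Step 2: x=[3.7031 10.5938] v=[1.8125 -3.6250]
Step 3: x=[4.2744 9.4512] v=[2.2852 -4.5704]
Step 4: x=[4.8568 8.2865] v=[2.3294 -4.6588]
Step 5: x=[5.3410 7.3181] v=[1.9368 -3.8737]
Step 6: x=[5.6363 6.7275] v=[1.1811 -2.3623]
Step 7: x=[5.6873 6.6255] v=[0.2039 -0.4079]
Max displacement = 3.3745

Answer: 3.3745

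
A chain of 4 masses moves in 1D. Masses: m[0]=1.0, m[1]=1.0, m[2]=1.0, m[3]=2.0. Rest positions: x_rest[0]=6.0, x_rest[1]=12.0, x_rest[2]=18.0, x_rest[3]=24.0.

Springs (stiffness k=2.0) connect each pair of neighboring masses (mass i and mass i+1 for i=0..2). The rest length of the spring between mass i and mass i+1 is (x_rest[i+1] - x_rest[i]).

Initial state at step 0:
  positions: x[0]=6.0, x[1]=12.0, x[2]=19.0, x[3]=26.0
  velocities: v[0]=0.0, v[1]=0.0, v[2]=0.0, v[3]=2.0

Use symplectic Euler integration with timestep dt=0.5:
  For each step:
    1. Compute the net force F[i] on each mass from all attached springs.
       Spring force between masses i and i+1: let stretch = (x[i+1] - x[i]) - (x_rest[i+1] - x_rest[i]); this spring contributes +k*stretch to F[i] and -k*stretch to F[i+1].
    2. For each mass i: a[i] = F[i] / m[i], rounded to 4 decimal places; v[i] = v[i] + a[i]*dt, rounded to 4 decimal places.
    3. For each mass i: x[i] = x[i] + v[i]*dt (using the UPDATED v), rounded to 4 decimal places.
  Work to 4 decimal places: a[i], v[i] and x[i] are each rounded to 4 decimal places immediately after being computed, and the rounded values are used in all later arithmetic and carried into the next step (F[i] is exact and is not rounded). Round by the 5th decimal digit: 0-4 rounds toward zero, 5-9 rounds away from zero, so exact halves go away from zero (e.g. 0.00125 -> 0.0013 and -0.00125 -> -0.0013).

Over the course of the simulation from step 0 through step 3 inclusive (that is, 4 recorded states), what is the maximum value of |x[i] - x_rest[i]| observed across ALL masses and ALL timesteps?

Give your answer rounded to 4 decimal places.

Step 0: x=[6.0000 12.0000 19.0000 26.0000] v=[0.0000 0.0000 0.0000 2.0000]
Step 1: x=[6.0000 12.5000 19.0000 26.7500] v=[0.0000 1.0000 0.0000 1.5000]
Step 2: x=[6.2500 13.0000 19.6250 27.0625] v=[0.5000 1.0000 1.2500 0.6250]
Step 3: x=[6.8750 13.4375 20.6563 27.0156] v=[1.2500 0.8750 2.0625 -0.0938]
Max displacement = 3.0625

Answer: 3.0625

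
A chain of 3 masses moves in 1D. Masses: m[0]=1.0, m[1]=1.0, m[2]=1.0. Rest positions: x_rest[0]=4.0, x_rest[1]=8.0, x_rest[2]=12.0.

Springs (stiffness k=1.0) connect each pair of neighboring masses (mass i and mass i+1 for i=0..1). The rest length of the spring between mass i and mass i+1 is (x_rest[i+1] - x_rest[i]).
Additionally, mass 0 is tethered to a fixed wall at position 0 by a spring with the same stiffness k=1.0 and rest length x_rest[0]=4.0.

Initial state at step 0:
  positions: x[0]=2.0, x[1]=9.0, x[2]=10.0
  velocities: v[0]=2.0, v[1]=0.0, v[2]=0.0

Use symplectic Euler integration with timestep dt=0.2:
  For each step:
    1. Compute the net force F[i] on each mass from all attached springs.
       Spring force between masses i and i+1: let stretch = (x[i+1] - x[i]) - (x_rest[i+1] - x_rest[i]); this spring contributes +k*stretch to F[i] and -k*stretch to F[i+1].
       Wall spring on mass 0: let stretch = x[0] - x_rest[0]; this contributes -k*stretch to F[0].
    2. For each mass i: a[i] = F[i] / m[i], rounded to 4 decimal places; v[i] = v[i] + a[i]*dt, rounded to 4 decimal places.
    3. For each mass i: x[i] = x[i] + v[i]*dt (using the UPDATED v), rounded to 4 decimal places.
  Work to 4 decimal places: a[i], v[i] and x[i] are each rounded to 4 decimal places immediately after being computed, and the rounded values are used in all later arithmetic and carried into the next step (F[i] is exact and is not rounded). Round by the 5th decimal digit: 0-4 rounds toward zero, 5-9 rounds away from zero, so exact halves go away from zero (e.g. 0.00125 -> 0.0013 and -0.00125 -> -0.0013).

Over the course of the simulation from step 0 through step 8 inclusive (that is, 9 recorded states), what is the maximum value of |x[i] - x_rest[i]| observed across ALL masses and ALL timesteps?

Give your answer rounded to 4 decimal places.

Answer: 2.3760

Derivation:
Step 0: x=[2.0000 9.0000 10.0000] v=[2.0000 0.0000 0.0000]
Step 1: x=[2.6000 8.7600 10.1200] v=[3.0000 -1.2000 0.6000]
Step 2: x=[3.3424 8.3280 10.3456] v=[3.7120 -2.1600 1.1280]
Step 3: x=[4.1505 7.7773 10.6505] v=[4.0406 -2.7536 1.5245]
Step 4: x=[4.9377 7.1964 11.0005] v=[3.9359 -2.9043 1.7499]
Step 5: x=[5.6177 6.6774 11.3583] v=[3.4001 -2.5952 1.7891]
Step 6: x=[6.1154 6.3032 11.6889] v=[2.4885 -1.8710 1.6529]
Step 7: x=[6.3760 6.1369 11.9641] v=[1.3030 -0.8314 1.3758]
Step 8: x=[6.3720 6.2133 12.1662] v=[-0.0200 0.3819 1.0104]
Max displacement = 2.3760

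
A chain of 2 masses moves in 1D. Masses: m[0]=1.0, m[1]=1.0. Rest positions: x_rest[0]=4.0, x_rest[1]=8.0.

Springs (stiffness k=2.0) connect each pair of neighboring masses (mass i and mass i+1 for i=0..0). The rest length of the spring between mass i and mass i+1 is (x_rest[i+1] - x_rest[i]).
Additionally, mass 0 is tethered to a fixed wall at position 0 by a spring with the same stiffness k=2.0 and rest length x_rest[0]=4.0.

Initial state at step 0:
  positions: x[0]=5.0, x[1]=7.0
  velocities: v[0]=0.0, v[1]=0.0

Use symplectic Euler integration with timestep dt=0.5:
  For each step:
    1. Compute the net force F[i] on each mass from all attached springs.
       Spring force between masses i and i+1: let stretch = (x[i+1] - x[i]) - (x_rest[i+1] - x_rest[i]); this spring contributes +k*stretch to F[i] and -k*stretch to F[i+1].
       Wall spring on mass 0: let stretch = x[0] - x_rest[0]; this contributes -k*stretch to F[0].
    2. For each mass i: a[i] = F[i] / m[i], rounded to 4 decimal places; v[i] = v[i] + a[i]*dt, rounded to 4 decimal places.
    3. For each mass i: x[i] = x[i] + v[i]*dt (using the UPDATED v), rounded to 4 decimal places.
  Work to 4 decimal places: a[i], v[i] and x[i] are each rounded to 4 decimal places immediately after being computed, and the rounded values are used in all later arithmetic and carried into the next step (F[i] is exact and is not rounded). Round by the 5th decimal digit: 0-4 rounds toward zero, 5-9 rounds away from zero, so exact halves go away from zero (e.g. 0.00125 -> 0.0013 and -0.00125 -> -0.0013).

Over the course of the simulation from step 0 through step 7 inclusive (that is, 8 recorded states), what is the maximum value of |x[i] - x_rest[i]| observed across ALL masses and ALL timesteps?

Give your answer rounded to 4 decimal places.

Step 0: x=[5.0000 7.0000] v=[0.0000 0.0000]
Step 1: x=[3.5000 8.0000] v=[-3.0000 2.0000]
Step 2: x=[2.5000 8.7500] v=[-2.0000 1.5000]
Step 3: x=[3.3750 8.3750] v=[1.7500 -0.7500]
Step 4: x=[5.0625 7.5000] v=[3.3750 -1.7500]
Step 5: x=[5.4375 7.4063] v=[0.7500 -0.1875]
Step 6: x=[4.0782 8.3282] v=[-2.7187 1.8437]
Step 7: x=[2.8048 9.1251] v=[-2.5469 1.5937]
Max displacement = 1.5000

Answer: 1.5000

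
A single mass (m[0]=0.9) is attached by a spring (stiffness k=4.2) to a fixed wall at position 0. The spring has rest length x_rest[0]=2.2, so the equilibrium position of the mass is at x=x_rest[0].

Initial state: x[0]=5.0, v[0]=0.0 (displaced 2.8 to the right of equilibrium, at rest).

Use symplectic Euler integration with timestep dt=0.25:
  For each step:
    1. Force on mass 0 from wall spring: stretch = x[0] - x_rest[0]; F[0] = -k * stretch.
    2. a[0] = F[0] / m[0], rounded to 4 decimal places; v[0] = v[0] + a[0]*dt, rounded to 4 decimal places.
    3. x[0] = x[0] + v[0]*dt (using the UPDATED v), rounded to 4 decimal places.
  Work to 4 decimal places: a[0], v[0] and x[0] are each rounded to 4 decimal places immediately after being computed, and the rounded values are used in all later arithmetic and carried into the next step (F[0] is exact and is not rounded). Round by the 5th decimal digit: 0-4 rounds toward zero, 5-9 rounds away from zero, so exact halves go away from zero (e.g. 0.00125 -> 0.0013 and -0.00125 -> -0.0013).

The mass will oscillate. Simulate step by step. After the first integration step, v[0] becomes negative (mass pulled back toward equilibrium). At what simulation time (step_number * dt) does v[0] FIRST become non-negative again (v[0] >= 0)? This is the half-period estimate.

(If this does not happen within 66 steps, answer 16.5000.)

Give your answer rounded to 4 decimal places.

Step 0: x=[5.0000] v=[0.0000]
Step 1: x=[4.1833] v=[-3.2667]
Step 2: x=[2.7882] v=[-5.5806]
Step 3: x=[1.2215] v=[-6.2668]
Step 4: x=[-0.0598] v=[-5.1252]
Step 5: x=[-0.6820] v=[-2.4888]
Step 6: x=[-0.4636] v=[0.8735]
First v>=0 after going negative at step 6, time=1.5000

Answer: 1.5000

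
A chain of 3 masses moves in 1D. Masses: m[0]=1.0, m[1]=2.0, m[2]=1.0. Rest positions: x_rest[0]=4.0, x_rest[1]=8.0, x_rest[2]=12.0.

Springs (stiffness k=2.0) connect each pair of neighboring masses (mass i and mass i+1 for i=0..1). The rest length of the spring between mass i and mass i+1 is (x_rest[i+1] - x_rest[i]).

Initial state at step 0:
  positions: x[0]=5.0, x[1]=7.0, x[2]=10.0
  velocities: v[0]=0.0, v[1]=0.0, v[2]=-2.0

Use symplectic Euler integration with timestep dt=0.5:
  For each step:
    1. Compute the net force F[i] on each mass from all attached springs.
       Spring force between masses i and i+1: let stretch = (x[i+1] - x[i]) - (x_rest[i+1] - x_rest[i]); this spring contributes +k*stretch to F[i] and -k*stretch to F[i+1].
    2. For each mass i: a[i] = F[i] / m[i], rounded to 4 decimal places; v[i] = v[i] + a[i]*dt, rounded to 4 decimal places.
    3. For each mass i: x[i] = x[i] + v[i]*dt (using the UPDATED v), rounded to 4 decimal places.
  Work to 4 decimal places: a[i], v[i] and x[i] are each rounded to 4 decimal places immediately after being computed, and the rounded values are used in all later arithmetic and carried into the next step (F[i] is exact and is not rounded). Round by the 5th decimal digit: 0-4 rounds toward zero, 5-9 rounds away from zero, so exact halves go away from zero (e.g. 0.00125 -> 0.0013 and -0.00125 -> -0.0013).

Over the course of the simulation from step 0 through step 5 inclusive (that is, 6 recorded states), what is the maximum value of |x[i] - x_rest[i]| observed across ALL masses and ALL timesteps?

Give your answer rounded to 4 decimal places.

Step 0: x=[5.0000 7.0000 10.0000] v=[0.0000 0.0000 -2.0000]
Step 1: x=[4.0000 7.2500 9.5000] v=[-2.0000 0.5000 -1.0000]
Step 2: x=[2.6250 7.2500 9.8750] v=[-2.7500 0.0000 0.7500]
Step 3: x=[1.5625 6.7500 10.9375] v=[-2.1250 -1.0000 2.1250]
Step 4: x=[1.0938 6.0000 11.9063] v=[-0.9375 -1.5000 1.9375]
Step 5: x=[1.0782 5.5000 11.9219] v=[-0.0313 -1.0000 0.0312]
Max displacement = 2.9218

Answer: 2.9218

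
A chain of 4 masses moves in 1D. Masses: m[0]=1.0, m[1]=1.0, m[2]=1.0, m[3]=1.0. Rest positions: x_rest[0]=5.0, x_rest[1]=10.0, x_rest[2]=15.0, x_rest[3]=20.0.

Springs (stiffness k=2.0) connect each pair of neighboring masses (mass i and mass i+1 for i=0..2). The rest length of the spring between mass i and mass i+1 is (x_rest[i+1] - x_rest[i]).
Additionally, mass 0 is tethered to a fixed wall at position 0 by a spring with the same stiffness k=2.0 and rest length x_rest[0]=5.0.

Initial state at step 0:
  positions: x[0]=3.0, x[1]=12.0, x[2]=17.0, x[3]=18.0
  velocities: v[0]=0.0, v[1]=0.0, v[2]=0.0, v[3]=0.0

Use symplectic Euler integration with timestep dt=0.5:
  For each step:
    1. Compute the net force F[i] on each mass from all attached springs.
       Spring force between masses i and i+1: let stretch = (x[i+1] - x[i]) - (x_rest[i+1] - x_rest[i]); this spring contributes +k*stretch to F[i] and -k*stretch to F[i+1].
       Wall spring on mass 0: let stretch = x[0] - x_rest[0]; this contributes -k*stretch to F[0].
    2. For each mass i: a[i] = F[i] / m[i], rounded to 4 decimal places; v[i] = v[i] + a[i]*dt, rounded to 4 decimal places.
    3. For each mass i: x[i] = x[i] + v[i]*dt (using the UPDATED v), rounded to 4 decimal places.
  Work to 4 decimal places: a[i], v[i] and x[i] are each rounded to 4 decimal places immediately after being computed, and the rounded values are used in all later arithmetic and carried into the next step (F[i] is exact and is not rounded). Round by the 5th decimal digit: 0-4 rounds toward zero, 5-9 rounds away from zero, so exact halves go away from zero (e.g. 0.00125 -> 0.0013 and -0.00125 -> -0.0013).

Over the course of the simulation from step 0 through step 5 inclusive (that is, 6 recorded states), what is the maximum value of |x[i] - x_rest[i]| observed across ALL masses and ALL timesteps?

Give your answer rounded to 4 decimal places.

Step 0: x=[3.0000 12.0000 17.0000 18.0000] v=[0.0000 0.0000 0.0000 0.0000]
Step 1: x=[6.0000 10.0000 15.0000 20.0000] v=[6.0000 -4.0000 -4.0000 4.0000]
Step 2: x=[8.0000 8.5000 13.0000 22.0000] v=[4.0000 -3.0000 -4.0000 4.0000]
Step 3: x=[6.2500 9.0000 13.2500 22.0000] v=[-3.5000 1.0000 0.5000 0.0000]
Step 4: x=[2.7500 10.2500 15.7500 20.1250] v=[-7.0000 2.5000 5.0000 -3.7500]
Step 5: x=[1.6250 10.5000 17.6875 18.5625] v=[-2.2500 0.5000 3.8750 -3.1250]
Max displacement = 3.3750

Answer: 3.3750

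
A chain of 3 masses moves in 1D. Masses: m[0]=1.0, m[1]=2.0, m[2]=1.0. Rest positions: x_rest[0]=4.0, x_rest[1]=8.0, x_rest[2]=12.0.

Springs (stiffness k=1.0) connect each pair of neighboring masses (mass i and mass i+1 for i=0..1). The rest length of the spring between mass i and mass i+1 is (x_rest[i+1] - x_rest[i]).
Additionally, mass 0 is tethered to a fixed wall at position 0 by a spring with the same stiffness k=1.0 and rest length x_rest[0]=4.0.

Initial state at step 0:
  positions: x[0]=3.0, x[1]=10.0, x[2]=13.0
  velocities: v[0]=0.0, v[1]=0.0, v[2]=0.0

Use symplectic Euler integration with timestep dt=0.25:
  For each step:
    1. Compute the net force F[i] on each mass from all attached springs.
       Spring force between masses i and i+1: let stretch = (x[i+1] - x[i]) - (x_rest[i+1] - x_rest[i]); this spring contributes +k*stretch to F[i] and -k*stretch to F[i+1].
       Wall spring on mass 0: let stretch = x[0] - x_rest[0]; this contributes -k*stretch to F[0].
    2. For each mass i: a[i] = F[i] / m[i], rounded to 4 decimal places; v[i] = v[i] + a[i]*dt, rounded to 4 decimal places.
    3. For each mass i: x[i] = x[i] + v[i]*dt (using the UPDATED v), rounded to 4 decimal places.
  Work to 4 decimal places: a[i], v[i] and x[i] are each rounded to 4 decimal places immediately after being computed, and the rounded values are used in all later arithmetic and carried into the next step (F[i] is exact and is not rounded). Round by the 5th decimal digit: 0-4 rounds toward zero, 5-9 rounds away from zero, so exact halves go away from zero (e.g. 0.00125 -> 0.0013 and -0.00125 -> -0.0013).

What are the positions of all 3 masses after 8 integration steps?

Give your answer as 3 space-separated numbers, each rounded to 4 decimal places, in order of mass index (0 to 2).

Step 0: x=[3.0000 10.0000 13.0000] v=[0.0000 0.0000 0.0000]
Step 1: x=[3.2500 9.8750 13.0625] v=[1.0000 -0.5000 0.2500]
Step 2: x=[3.7110 9.6426 13.1758] v=[1.8438 -0.9297 0.4531]
Step 3: x=[4.3108 9.3352 13.3183] v=[2.3990 -1.2295 0.5698]
Step 4: x=[4.9552 8.9953 13.4618] v=[2.5774 -1.3597 0.5740]
Step 5: x=[5.5424 8.6687 13.5762] v=[2.3486 -1.3064 0.4574]
Step 6: x=[5.9786 8.3978 13.6338] v=[1.7446 -1.0838 0.2305]
Step 7: x=[6.1923 8.2149 13.6142] v=[0.8548 -0.7317 -0.0785]
Step 8: x=[6.1454 8.1375 13.5071] v=[-0.1876 -0.3096 -0.4283]

Answer: 6.1454 8.1375 13.5071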